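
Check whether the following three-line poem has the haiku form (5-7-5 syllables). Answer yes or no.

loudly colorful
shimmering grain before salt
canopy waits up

Yes

Line 1: loudly (2), colorful (3) → 5 ✓
Line 2: shimmering (3), grain (1), before (2), salt (1) → 7 ✓
Line 3: canopy (3), waits (1), up (1) → 5 ✓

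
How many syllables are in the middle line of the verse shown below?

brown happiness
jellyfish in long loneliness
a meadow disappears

The middle line: jellyfish(3) + in(1) + long(1) + loneliness(3) = 8

8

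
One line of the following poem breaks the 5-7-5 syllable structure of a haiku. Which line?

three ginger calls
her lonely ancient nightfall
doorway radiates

Line 1: three (1), ginger (2), calls (1) → 4 (expected 5)
Line 2: her (1), lonely (2), ancient (2), nightfall (2) → 7 ✓
Line 3: doorway (2), radiates (3) → 5 ✓

The first line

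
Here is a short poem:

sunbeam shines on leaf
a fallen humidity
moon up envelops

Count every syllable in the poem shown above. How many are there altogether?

Line 1: "sunbeam shines on leaf": 2+1+1+1 = 5
Line 2: "a fallen humidity": 1+2+4 = 7
Line 3: "moon up envelops": 1+1+3 = 5
Total: 5 + 7 + 5 = 17

17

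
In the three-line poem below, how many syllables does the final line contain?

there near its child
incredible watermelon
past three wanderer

The final line: "past three wanderer": 1+1+3 = 5

5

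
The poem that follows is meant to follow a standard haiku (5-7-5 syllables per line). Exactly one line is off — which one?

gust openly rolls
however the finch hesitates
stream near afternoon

Line 1: gust (1), openly (3), rolls (1) → 5 ✓
Line 2: however (3), the (1), finch (1), hesitates (3) → 8 (expected 7)
Line 3: stream (1), near (1), afternoon (3) → 5 ✓

Line 2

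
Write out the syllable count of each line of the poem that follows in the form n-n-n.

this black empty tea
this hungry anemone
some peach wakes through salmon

5-7-6

Line 1: this (1), black (1), empty (2), tea (1) → 5
Line 2: this (1), hungry (2), anemone (4) → 7
Line 3: some (1), peach (1), wakes (1), through (1), salmon (2) → 6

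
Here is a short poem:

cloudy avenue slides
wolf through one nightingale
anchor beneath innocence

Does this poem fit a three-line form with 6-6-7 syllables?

Yes

Line 1: "cloudy avenue slides": 2+3+1 = 6 ✓
Line 2: "wolf through one nightingale": 1+1+1+3 = 6 ✓
Line 3: "anchor beneath innocence": 2+2+3 = 7 ✓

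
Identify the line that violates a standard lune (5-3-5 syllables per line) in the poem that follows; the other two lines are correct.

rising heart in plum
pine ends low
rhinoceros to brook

The third line

Line 1: "rising heart in plum": 2+1+1+1 = 5 ✓
Line 2: "pine ends low": 1+1+1 = 3 ✓
Line 3: "rhinoceros to brook": 4+1+1 = 6 (expected 5)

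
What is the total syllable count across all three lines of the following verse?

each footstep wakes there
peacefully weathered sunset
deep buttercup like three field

19

Line 1: each(1) + footstep(2) + wakes(1) + there(1) = 5
Line 2: peacefully(3) + weathered(2) + sunset(2) = 7
Line 3: deep(1) + buttercup(3) + like(1) + three(1) + field(1) = 7
Total: 5 + 7 + 7 = 19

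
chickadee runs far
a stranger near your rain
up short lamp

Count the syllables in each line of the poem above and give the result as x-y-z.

5-6-3

Line 1: chickadee (3), runs (1), far (1) → 5
Line 2: a (1), stranger (2), near (1), your (1), rain (1) → 6
Line 3: up (1), short (1), lamp (1) → 3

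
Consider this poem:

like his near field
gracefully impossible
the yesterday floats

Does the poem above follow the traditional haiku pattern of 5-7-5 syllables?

No

Line 1: like (1), his (1), near (1), field (1) → 4 (expected 5)
Line 2: gracefully (3), impossible (4) → 7 ✓
Line 3: the (1), yesterday (3), floats (1) → 5 ✓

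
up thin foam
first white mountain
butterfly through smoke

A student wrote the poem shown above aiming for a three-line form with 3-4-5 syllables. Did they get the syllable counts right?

Yes

Line 1: up(1) + thin(1) + foam(1) = 3 ✓
Line 2: first(1) + white(1) + mountain(2) = 4 ✓
Line 3: butterfly(3) + through(1) + smoke(1) = 5 ✓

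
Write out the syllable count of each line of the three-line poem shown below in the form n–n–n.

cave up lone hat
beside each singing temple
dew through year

Line 1: cave (1), up (1), lone (1), hat (1) → 4
Line 2: beside (2), each (1), singing (2), temple (2) → 7
Line 3: dew (1), through (1), year (1) → 3

4–7–3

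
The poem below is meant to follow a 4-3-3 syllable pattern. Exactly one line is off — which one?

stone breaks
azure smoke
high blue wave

The first line

Line 1: stone(1) + breaks(1) = 2 (expected 4)
Line 2: azure(2) + smoke(1) = 3 ✓
Line 3: high(1) + blue(1) + wave(1) = 3 ✓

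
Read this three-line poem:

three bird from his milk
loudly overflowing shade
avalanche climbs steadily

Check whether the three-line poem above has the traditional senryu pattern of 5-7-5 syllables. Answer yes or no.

No

Line 1: three (1), bird (1), from (1), his (1), milk (1) → 5 ✓
Line 2: loudly (2), overflowing (4), shade (1) → 7 ✓
Line 3: avalanche (3), climbs (1), steadily (3) → 7 (expected 5)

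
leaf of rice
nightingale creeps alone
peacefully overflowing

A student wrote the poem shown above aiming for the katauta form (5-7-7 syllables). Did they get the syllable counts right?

Line 1: "leaf of rice": 1+1+1 = 3 (expected 5)
Line 2: "nightingale creeps alone": 3+1+2 = 6 (expected 7)
Line 3: "peacefully overflowing": 3+4 = 7 ✓

No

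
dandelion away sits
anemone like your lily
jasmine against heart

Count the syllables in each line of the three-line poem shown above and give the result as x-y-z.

Line 1: dandelion (4), away (2), sits (1) → 7
Line 2: anemone (4), like (1), your (1), lily (2) → 8
Line 3: jasmine (2), against (2), heart (1) → 5

7-8-5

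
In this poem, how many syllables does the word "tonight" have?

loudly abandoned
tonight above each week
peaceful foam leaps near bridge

2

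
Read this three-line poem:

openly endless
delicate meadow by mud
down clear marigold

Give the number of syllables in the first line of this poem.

5

The first line: openly(3) + endless(2) = 5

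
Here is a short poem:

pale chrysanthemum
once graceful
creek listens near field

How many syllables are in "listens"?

"listens" has 2 syllables.

2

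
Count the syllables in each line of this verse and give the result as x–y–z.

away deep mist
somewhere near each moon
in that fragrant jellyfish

4–5–7

Line 1: away(2) + deep(1) + mist(1) = 4
Line 2: somewhere(2) + near(1) + each(1) + moon(1) = 5
Line 3: in(1) + that(1) + fragrant(2) + jellyfish(3) = 7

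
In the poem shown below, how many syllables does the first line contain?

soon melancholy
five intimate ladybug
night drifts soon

5

The first line: "soon melancholy": 1+4 = 5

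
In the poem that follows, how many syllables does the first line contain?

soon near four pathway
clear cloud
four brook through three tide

The first line: soon(1) + near(1) + four(1) + pathway(2) = 5

5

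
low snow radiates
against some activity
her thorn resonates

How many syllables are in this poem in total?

17

Line 1: low(1) + snow(1) + radiates(3) = 5
Line 2: against(2) + some(1) + activity(4) = 7
Line 3: her(1) + thorn(1) + resonates(3) = 5
Total: 5 + 7 + 5 = 17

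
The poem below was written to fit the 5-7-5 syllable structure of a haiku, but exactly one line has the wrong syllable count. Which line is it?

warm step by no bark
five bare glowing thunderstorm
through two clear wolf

The third line

Line 1: warm(1) + step(1) + by(1) + no(1) + bark(1) = 5 ✓
Line 2: five(1) + bare(1) + glowing(2) + thunderstorm(3) = 7 ✓
Line 3: through(1) + two(1) + clear(1) + wolf(1) = 4 (expected 5)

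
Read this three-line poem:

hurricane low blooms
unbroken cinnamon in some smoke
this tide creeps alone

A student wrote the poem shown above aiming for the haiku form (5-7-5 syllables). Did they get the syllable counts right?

Line 1: hurricane (3), low (1), blooms (1) → 5 ✓
Line 2: unbroken (3), cinnamon (3), in (1), some (1), smoke (1) → 9 (expected 7)
Line 3: this (1), tide (1), creeps (1), alone (2) → 5 ✓

No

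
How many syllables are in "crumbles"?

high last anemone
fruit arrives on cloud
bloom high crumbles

2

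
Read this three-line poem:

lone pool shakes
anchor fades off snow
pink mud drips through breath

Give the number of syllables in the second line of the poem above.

5

The second line: anchor(2) + fades(1) + off(1) + snow(1) = 5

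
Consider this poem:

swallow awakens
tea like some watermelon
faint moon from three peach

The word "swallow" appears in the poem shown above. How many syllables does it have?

2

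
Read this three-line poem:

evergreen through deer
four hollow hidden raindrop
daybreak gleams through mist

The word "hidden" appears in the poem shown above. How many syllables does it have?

2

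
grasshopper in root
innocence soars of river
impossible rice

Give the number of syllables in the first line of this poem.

The first line: "grasshopper in root": 3+1+1 = 5

5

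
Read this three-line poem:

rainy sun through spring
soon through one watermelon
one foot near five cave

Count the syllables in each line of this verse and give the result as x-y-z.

Line 1: rainy(2) + sun(1) + through(1) + spring(1) = 5
Line 2: soon(1) + through(1) + one(1) + watermelon(4) = 7
Line 3: one(1) + foot(1) + near(1) + five(1) + cave(1) = 5

5-7-5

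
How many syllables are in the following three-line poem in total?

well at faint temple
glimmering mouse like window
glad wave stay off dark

17

Line 1: well(1) + at(1) + faint(1) + temple(2) = 5
Line 2: glimmering(3) + mouse(1) + like(1) + window(2) = 7
Line 3: glad(1) + wave(1) + stay(1) + off(1) + dark(1) = 5
Total: 5 + 7 + 5 = 17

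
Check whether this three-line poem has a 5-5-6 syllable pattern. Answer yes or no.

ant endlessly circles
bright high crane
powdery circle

No

Line 1: ant (1), endlessly (3), circles (2) → 6 (expected 5)
Line 2: bright (1), high (1), crane (1) → 3 (expected 5)
Line 3: powdery (3), circle (2) → 5 (expected 6)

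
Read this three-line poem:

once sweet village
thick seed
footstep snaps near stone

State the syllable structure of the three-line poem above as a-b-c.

4-2-5

Line 1: once (1), sweet (1), village (2) → 4
Line 2: thick (1), seed (1) → 2
Line 3: footstep (2), snaps (1), near (1), stone (1) → 5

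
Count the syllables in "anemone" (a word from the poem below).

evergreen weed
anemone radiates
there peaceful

"anemone" has 4 syllables.

4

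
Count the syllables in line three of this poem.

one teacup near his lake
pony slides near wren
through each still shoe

4

Line three: "through each still shoe": 1+1+1+1 = 4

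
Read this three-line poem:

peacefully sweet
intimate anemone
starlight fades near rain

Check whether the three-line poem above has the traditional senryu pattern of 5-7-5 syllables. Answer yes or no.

Line 1: peacefully(3) + sweet(1) = 4 (expected 5)
Line 2: intimate(3) + anemone(4) = 7 ✓
Line 3: starlight(2) + fades(1) + near(1) + rain(1) = 5 ✓

No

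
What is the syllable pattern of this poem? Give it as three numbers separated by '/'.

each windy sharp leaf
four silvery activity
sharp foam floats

5/8/3

Line 1: each (1), windy (2), sharp (1), leaf (1) → 5
Line 2: four (1), silvery (3), activity (4) → 8
Line 3: sharp (1), foam (1), floats (1) → 3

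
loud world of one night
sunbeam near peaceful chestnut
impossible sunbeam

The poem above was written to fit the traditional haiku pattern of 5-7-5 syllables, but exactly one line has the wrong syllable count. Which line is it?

Line 1: loud(1) + world(1) + of(1) + one(1) + night(1) = 5 ✓
Line 2: sunbeam(2) + near(1) + peaceful(2) + chestnut(2) = 7 ✓
Line 3: impossible(4) + sunbeam(2) = 6 (expected 5)

The third line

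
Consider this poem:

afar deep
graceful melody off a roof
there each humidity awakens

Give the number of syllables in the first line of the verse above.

3

The first line: afar(2) + deep(1) = 3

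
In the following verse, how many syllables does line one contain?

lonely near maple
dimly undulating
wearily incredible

5

Line one: lonely (2), near (1), maple (2) → 5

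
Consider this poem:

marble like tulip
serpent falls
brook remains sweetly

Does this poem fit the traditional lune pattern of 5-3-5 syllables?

Yes

Line 1: marble (2), like (1), tulip (2) → 5 ✓
Line 2: serpent (2), falls (1) → 3 ✓
Line 3: brook (1), remains (2), sweetly (2) → 5 ✓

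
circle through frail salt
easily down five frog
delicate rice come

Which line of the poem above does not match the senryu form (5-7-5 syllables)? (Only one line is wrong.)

The second line

Line 1: circle(2) + through(1) + frail(1) + salt(1) = 5 ✓
Line 2: easily(3) + down(1) + five(1) + frog(1) = 6 (expected 7)
Line 3: delicate(3) + rice(1) + come(1) = 5 ✓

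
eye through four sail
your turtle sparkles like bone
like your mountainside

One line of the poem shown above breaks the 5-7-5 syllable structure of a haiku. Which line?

Line 1: "eye through four sail": 1+1+1+1 = 4 (expected 5)
Line 2: "your turtle sparkles like bone": 1+2+2+1+1 = 7 ✓
Line 3: "like your mountainside": 1+1+3 = 5 ✓

Line 1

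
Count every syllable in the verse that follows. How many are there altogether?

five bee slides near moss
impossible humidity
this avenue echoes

19

Line 1: "five bee slides near moss": 1+1+1+1+1 = 5
Line 2: "impossible humidity": 4+4 = 8
Line 3: "this avenue echoes": 1+3+2 = 6
Total: 5 + 8 + 6 = 19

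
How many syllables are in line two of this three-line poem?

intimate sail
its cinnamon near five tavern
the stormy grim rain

Line two: "its cinnamon near five tavern": 1+3+1+1+2 = 8

8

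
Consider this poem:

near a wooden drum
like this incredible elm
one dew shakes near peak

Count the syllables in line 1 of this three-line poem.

5

Line 1: near(1) + a(1) + wooden(2) + drum(1) = 5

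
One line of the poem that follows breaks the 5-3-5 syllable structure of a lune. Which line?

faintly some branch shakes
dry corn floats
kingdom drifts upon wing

Line 1: faintly(2) + some(1) + branch(1) + shakes(1) = 5 ✓
Line 2: dry(1) + corn(1) + floats(1) = 3 ✓
Line 3: kingdom(2) + drifts(1) + upon(2) + wing(1) = 6 (expected 5)

Line 3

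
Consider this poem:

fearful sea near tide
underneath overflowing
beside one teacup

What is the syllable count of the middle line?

7

The middle line: underneath (3), overflowing (4) → 7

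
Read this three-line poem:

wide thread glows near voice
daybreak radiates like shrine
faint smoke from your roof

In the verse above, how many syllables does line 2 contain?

Line 2: daybreak(2) + radiates(3) + like(1) + shrine(1) = 7

7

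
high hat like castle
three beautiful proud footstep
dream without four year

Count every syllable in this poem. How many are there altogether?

Line 1: high(1) + hat(1) + like(1) + castle(2) = 5
Line 2: three(1) + beautiful(3) + proud(1) + footstep(2) = 7
Line 3: dream(1) + without(2) + four(1) + year(1) = 5
Total: 5 + 7 + 5 = 17

17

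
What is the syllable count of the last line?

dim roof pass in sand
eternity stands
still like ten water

5

The last line: "still like ten water": 1+1+1+2 = 5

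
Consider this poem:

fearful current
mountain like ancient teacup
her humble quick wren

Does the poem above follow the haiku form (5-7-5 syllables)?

Line 1: "fearful current": 2+2 = 4 (expected 5)
Line 2: "mountain like ancient teacup": 2+1+2+2 = 7 ✓
Line 3: "her humble quick wren": 1+2+1+1 = 5 ✓

No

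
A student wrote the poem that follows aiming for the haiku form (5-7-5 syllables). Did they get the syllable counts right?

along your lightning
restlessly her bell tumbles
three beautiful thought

Line 1: along(2) + your(1) + lightning(2) = 5 ✓
Line 2: restlessly(3) + her(1) + bell(1) + tumbles(2) = 7 ✓
Line 3: three(1) + beautiful(3) + thought(1) = 5 ✓

Yes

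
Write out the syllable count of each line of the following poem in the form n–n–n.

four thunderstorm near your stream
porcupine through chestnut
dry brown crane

7–6–3

Line 1: four(1) + thunderstorm(3) + near(1) + your(1) + stream(1) = 7
Line 2: porcupine(3) + through(1) + chestnut(2) = 6
Line 3: dry(1) + brown(1) + crane(1) = 3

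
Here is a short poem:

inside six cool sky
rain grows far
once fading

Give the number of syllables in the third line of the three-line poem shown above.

3

The third line: once(1) + fading(2) = 3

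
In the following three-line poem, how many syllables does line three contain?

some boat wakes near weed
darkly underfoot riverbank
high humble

3

Line three: high (1), humble (2) → 3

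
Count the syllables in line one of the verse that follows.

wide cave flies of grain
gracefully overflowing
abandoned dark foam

Line one: wide (1), cave (1), flies (1), of (1), grain (1) → 5

5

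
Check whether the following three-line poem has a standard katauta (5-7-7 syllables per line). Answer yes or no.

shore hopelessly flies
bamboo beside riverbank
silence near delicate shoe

Line 1: shore(1) + hopelessly(3) + flies(1) = 5 ✓
Line 2: bamboo(2) + beside(2) + riverbank(3) = 7 ✓
Line 3: silence(2) + near(1) + delicate(3) + shoe(1) = 7 ✓

Yes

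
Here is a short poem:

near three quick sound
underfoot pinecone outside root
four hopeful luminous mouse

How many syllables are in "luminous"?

3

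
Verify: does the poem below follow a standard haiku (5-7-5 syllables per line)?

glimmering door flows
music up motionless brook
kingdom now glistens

Yes

Line 1: "glimmering door flows": 3+1+1 = 5 ✓
Line 2: "music up motionless brook": 2+1+3+1 = 7 ✓
Line 3: "kingdom now glistens": 2+1+2 = 5 ✓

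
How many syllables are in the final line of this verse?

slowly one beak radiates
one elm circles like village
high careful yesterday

The final line: high(1) + careful(2) + yesterday(3) = 6

6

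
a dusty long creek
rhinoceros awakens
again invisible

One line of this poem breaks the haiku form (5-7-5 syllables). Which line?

Line 1: "a dusty long creek": 1+2+1+1 = 5 ✓
Line 2: "rhinoceros awakens": 4+3 = 7 ✓
Line 3: "again invisible": 2+4 = 6 (expected 5)

Line 3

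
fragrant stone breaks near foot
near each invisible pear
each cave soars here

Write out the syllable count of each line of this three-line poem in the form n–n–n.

6–7–4

Line 1: fragrant(2) + stone(1) + breaks(1) + near(1) + foot(1) = 6
Line 2: near(1) + each(1) + invisible(4) + pear(1) = 7
Line 3: each(1) + cave(1) + soars(1) + here(1) = 4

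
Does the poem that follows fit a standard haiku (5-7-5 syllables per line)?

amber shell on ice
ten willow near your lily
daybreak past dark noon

Line 1: amber (2), shell (1), on (1), ice (1) → 5 ✓
Line 2: ten (1), willow (2), near (1), your (1), lily (2) → 7 ✓
Line 3: daybreak (2), past (1), dark (1), noon (1) → 5 ✓

Yes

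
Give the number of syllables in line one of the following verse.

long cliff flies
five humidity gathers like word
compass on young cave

Line one: "long cliff flies": 1+1+1 = 3

3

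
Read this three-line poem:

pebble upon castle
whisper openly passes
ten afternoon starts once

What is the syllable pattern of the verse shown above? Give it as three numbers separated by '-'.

6-7-6

Line 1: pebble(2) + upon(2) + castle(2) = 6
Line 2: whisper(2) + openly(3) + passes(2) = 7
Line 3: ten(1) + afternoon(3) + starts(1) + once(1) = 6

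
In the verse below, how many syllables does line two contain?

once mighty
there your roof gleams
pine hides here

4

Line two: there (1), your (1), roof (1), gleams (1) → 4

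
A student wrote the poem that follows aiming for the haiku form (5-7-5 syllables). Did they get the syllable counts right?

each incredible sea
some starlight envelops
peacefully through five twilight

No

Line 1: each(1) + incredible(4) + sea(1) = 6 (expected 5)
Line 2: some(1) + starlight(2) + envelops(3) = 6 (expected 7)
Line 3: peacefully(3) + through(1) + five(1) + twilight(2) = 7 (expected 5)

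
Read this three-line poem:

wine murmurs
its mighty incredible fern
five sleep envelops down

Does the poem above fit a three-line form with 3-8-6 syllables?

Yes

Line 1: "wine murmurs": 1+2 = 3 ✓
Line 2: "its mighty incredible fern": 1+2+4+1 = 8 ✓
Line 3: "five sleep envelops down": 1+1+3+1 = 6 ✓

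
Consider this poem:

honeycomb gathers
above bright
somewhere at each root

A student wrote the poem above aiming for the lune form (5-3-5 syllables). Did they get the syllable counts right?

Yes

Line 1: "honeycomb gathers": 3+2 = 5 ✓
Line 2: "above bright": 2+1 = 3 ✓
Line 3: "somewhere at each root": 2+1+1+1 = 5 ✓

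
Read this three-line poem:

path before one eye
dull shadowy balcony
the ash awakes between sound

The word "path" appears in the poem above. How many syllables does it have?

"path" has 1 syllable.

1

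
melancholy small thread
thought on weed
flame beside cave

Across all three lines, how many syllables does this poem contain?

Line 1: melancholy(4) + small(1) + thread(1) = 6
Line 2: thought(1) + on(1) + weed(1) = 3
Line 3: flame(1) + beside(2) + cave(1) = 4
Total: 6 + 3 + 4 = 13

13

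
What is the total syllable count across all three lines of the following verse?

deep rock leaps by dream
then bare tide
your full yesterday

13

Line 1: deep (1), rock (1), leaps (1), by (1), dream (1) → 5
Line 2: then (1), bare (1), tide (1) → 3
Line 3: your (1), full (1), yesterday (3) → 5
Total: 5 + 3 + 5 = 13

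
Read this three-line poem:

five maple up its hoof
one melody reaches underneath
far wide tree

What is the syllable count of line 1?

Line 1: five (1), maple (2), up (1), its (1), hoof (1) → 6

6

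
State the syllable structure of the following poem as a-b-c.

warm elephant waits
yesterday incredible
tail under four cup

5-7-5

Line 1: warm (1), elephant (3), waits (1) → 5
Line 2: yesterday (3), incredible (4) → 7
Line 3: tail (1), under (2), four (1), cup (1) → 5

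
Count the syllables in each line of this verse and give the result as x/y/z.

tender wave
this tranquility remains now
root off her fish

Line 1: tender (2), wave (1) → 3
Line 2: this (1), tranquility (4), remains (2), now (1) → 8
Line 3: root (1), off (1), her (1), fish (1) → 4

3/8/4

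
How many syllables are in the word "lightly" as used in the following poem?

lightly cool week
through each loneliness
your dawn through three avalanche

2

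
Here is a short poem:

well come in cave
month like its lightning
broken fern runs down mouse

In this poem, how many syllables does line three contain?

Line three: broken (2), fern (1), runs (1), down (1), mouse (1) → 6

6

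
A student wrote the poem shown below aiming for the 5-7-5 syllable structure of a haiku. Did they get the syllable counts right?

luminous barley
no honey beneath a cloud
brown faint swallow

Line 1: luminous (3), barley (2) → 5 ✓
Line 2: no (1), honey (2), beneath (2), a (1), cloud (1) → 7 ✓
Line 3: brown (1), faint (1), swallow (2) → 4 (expected 5)

No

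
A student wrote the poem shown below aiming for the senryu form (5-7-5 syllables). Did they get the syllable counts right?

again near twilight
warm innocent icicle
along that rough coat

Line 1: again (2), near (1), twilight (2) → 5 ✓
Line 2: warm (1), innocent (3), icicle (3) → 7 ✓
Line 3: along (2), that (1), rough (1), coat (1) → 5 ✓

Yes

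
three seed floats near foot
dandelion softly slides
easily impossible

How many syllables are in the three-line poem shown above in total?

Line 1: "three seed floats near foot": 1+1+1+1+1 = 5
Line 2: "dandelion softly slides": 4+2+1 = 7
Line 3: "easily impossible": 3+4 = 7
Total: 5 + 7 + 7 = 19

19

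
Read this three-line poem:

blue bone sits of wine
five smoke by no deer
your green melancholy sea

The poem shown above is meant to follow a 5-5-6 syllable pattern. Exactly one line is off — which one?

Line 1: "blue bone sits of wine": 1+1+1+1+1 = 5 ✓
Line 2: "five smoke by no deer": 1+1+1+1+1 = 5 ✓
Line 3: "your green melancholy sea": 1+1+4+1 = 7 (expected 6)

The third line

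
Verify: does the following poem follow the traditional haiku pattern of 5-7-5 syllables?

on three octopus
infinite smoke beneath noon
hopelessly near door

Yes

Line 1: "on three octopus": 1+1+3 = 5 ✓
Line 2: "infinite smoke beneath noon": 3+1+2+1 = 7 ✓
Line 3: "hopelessly near door": 3+1+1 = 5 ✓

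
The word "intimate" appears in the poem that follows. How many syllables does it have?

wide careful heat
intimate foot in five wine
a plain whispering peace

"intimate" has 3 syllables.

3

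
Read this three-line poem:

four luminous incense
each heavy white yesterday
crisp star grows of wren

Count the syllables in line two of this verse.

Line two: "each heavy white yesterday": 1+2+1+3 = 7

7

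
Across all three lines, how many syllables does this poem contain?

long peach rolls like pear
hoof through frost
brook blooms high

Line 1: long(1) + peach(1) + rolls(1) + like(1) + pear(1) = 5
Line 2: hoof(1) + through(1) + frost(1) = 3
Line 3: brook(1) + blooms(1) + high(1) = 3
Total: 5 + 3 + 3 = 11

11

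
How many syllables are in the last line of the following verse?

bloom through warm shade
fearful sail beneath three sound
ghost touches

3

The last line: "ghost touches": 1+2 = 3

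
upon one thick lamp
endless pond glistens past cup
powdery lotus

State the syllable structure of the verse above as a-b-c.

Line 1: upon (2), one (1), thick (1), lamp (1) → 5
Line 2: endless (2), pond (1), glistens (2), past (1), cup (1) → 7
Line 3: powdery (3), lotus (2) → 5

5-7-5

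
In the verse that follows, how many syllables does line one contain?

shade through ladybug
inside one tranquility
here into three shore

5

Line one: shade(1) + through(1) + ladybug(3) = 5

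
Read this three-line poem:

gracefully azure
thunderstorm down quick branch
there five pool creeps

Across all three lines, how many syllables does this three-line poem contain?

15

Line 1: "gracefully azure": 3+2 = 5
Line 2: "thunderstorm down quick branch": 3+1+1+1 = 6
Line 3: "there five pool creeps": 1+1+1+1 = 4
Total: 5 + 6 + 4 = 15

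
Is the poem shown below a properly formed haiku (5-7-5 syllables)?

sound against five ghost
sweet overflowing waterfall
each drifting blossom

No

Line 1: "sound against five ghost": 1+2+1+1 = 5 ✓
Line 2: "sweet overflowing waterfall": 1+4+3 = 8 (expected 7)
Line 3: "each drifting blossom": 1+2+2 = 5 ✓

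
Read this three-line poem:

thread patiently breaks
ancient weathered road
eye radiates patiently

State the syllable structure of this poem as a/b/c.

Line 1: thread (1), patiently (3), breaks (1) → 5
Line 2: ancient (2), weathered (2), road (1) → 5
Line 3: eye (1), radiates (3), patiently (3) → 7

5/5/7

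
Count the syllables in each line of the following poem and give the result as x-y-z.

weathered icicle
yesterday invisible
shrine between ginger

Line 1: weathered(2) + icicle(3) = 5
Line 2: yesterday(3) + invisible(4) = 7
Line 3: shrine(1) + between(2) + ginger(2) = 5

5-7-5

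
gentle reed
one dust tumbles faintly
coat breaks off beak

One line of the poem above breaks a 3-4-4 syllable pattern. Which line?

The second line

Line 1: "gentle reed": 2+1 = 3 ✓
Line 2: "one dust tumbles faintly": 1+1+2+2 = 6 (expected 4)
Line 3: "coat breaks off beak": 1+1+1+1 = 4 ✓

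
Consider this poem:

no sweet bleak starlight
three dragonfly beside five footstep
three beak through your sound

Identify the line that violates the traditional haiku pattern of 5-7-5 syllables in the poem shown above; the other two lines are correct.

The second line

Line 1: no (1), sweet (1), bleak (1), starlight (2) → 5 ✓
Line 2: three (1), dragonfly (3), beside (2), five (1), footstep (2) → 9 (expected 7)
Line 3: three (1), beak (1), through (1), your (1), sound (1) → 5 ✓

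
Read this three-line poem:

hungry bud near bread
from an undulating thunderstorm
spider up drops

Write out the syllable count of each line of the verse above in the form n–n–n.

5–9–4

Line 1: hungry (2), bud (1), near (1), bread (1) → 5
Line 2: from (1), an (1), undulating (4), thunderstorm (3) → 9
Line 3: spider (2), up (1), drops (1) → 4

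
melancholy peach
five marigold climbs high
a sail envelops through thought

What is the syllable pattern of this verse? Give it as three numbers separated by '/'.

Line 1: melancholy(4) + peach(1) = 5
Line 2: five(1) + marigold(3) + climbs(1) + high(1) = 6
Line 3: a(1) + sail(1) + envelops(3) + through(1) + thought(1) = 7

5/6/7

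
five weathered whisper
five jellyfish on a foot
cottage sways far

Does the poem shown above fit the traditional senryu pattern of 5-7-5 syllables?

Line 1: five(1) + weathered(2) + whisper(2) = 5 ✓
Line 2: five(1) + jellyfish(3) + on(1) + a(1) + foot(1) = 7 ✓
Line 3: cottage(2) + sways(1) + far(1) = 4 (expected 5)

No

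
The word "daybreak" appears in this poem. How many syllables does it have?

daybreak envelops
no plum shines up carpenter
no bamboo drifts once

2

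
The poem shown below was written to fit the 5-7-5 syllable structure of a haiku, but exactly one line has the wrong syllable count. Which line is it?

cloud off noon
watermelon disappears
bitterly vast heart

Line 1

Line 1: "cloud off noon": 1+1+1 = 3 (expected 5)
Line 2: "watermelon disappears": 4+3 = 7 ✓
Line 3: "bitterly vast heart": 3+1+1 = 5 ✓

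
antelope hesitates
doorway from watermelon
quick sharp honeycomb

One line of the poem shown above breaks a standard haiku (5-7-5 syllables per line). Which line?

Line 1: "antelope hesitates": 3+3 = 6 (expected 5)
Line 2: "doorway from watermelon": 2+1+4 = 7 ✓
Line 3: "quick sharp honeycomb": 1+1+3 = 5 ✓

The first line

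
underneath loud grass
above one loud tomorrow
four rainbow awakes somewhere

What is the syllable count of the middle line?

The middle line: above(2) + one(1) + loud(1) + tomorrow(3) = 7

7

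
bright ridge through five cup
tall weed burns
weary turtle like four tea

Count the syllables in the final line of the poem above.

The final line: weary (2), turtle (2), like (1), four (1), tea (1) → 7

7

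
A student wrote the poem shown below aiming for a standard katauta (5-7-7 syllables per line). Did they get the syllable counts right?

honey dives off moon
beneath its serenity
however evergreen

Line 1: "honey dives off moon": 2+1+1+1 = 5 ✓
Line 2: "beneath its serenity": 2+1+4 = 7 ✓
Line 3: "however evergreen": 3+3 = 6 (expected 7)

No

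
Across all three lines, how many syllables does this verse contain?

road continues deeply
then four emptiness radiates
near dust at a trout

Line 1: road(1) + continues(3) + deeply(2) = 6
Line 2: then(1) + four(1) + emptiness(3) + radiates(3) = 8
Line 3: near(1) + dust(1) + at(1) + a(1) + trout(1) = 5
Total: 6 + 8 + 5 = 19

19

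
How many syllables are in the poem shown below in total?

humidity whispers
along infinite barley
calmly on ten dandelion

Line 1: "humidity whispers": 4+2 = 6
Line 2: "along infinite barley": 2+3+2 = 7
Line 3: "calmly on ten dandelion": 2+1+1+4 = 8
Total: 6 + 7 + 8 = 21

21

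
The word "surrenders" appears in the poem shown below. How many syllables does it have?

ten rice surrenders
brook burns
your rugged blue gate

3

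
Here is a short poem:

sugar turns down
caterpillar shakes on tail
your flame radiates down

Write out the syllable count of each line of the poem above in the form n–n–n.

Line 1: "sugar turns down": 2+1+1 = 4
Line 2: "caterpillar shakes on tail": 4+1+1+1 = 7
Line 3: "your flame radiates down": 1+1+3+1 = 6

4–7–6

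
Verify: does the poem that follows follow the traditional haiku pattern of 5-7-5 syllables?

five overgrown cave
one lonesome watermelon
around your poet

Line 1: five(1) + overgrown(3) + cave(1) = 5 ✓
Line 2: one(1) + lonesome(2) + watermelon(4) = 7 ✓
Line 3: around(2) + your(1) + poet(2) = 5 ✓

Yes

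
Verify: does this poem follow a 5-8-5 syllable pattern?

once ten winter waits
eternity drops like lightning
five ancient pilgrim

Yes

Line 1: once (1), ten (1), winter (2), waits (1) → 5 ✓
Line 2: eternity (4), drops (1), like (1), lightning (2) → 8 ✓
Line 3: five (1), ancient (2), pilgrim (2) → 5 ✓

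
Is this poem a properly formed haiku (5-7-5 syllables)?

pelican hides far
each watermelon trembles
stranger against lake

Line 1: pelican (3), hides (1), far (1) → 5 ✓
Line 2: each (1), watermelon (4), trembles (2) → 7 ✓
Line 3: stranger (2), against (2), lake (1) → 5 ✓

Yes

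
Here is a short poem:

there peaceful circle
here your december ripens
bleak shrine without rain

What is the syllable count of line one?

5

Line one: there(1) + peaceful(2) + circle(2) = 5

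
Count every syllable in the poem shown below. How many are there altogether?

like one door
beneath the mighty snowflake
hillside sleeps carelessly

Line 1: "like one door": 1+1+1 = 3
Line 2: "beneath the mighty snowflake": 2+1+2+2 = 7
Line 3: "hillside sleeps carelessly": 2+1+3 = 6
Total: 3 + 7 + 6 = 16

16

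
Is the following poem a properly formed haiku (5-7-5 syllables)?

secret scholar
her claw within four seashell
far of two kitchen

No

Line 1: secret(2) + scholar(2) = 4 (expected 5)
Line 2: her(1) + claw(1) + within(2) + four(1) + seashell(2) = 7 ✓
Line 3: far(1) + of(1) + two(1) + kitchen(2) = 5 ✓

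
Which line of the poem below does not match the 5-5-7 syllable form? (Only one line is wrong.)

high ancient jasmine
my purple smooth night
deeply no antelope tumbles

Line 1: high (1), ancient (2), jasmine (2) → 5 ✓
Line 2: my (1), purple (2), smooth (1), night (1) → 5 ✓
Line 3: deeply (2), no (1), antelope (3), tumbles (2) → 8 (expected 7)

Line 3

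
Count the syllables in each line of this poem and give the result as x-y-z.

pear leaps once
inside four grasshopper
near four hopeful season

3-6-6

Line 1: pear (1), leaps (1), once (1) → 3
Line 2: inside (2), four (1), grasshopper (3) → 6
Line 3: near (1), four (1), hopeful (2), season (2) → 6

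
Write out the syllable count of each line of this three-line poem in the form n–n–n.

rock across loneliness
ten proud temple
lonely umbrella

Line 1: rock (1), across (2), loneliness (3) → 6
Line 2: ten (1), proud (1), temple (2) → 4
Line 3: lonely (2), umbrella (3) → 5

6–4–5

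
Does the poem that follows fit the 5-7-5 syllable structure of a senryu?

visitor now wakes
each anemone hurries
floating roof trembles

Yes

Line 1: "visitor now wakes": 3+1+1 = 5 ✓
Line 2: "each anemone hurries": 1+4+2 = 7 ✓
Line 3: "floating roof trembles": 2+1+2 = 5 ✓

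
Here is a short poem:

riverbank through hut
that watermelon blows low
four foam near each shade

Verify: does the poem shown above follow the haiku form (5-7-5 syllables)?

Yes

Line 1: riverbank(3) + through(1) + hut(1) = 5 ✓
Line 2: that(1) + watermelon(4) + blows(1) + low(1) = 7 ✓
Line 3: four(1) + foam(1) + near(1) + each(1) + shade(1) = 5 ✓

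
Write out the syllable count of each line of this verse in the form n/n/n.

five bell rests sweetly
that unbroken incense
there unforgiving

Line 1: "five bell rests sweetly": 1+1+1+2 = 5
Line 2: "that unbroken incense": 1+3+2 = 6
Line 3: "there unforgiving": 1+4 = 5

5/6/5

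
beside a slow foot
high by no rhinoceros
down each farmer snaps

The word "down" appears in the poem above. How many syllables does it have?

1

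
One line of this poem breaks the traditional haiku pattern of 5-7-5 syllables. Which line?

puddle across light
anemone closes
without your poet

Line 1: "puddle across light": 2+2+1 = 5 ✓
Line 2: "anemone closes": 4+2 = 6 (expected 7)
Line 3: "without your poet": 2+1+2 = 5 ✓

Line 2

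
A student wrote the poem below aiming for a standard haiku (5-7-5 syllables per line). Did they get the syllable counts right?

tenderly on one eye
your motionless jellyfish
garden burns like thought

No

Line 1: "tenderly on one eye": 3+1+1+1 = 6 (expected 5)
Line 2: "your motionless jellyfish": 1+3+3 = 7 ✓
Line 3: "garden burns like thought": 2+1+1+1 = 5 ✓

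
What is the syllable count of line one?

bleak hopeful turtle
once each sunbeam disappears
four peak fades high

5

Line one: "bleak hopeful turtle": 1+2+2 = 5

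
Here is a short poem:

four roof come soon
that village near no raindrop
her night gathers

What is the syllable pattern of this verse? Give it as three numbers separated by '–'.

4–7–4

Line 1: four (1), roof (1), come (1), soon (1) → 4
Line 2: that (1), village (2), near (1), no (1), raindrop (2) → 7
Line 3: her (1), night (1), gathers (2) → 4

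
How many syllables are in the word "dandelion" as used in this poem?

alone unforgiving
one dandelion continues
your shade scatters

4

"dandelion" has 4 syllables.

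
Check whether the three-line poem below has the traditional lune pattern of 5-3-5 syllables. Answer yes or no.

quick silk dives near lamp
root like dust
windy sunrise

No

Line 1: quick(1) + silk(1) + dives(1) + near(1) + lamp(1) = 5 ✓
Line 2: root(1) + like(1) + dust(1) = 3 ✓
Line 3: windy(2) + sunrise(2) = 4 (expected 5)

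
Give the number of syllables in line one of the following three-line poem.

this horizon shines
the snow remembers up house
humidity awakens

5

Line one: this (1), horizon (3), shines (1) → 5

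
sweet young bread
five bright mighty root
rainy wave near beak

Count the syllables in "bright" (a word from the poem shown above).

1

"bright" has 1 syllable.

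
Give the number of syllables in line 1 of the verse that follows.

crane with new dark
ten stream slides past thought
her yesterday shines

Line 1: crane (1), with (1), new (1), dark (1) → 4

4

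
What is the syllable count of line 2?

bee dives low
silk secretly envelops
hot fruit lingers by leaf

Line 2: "silk secretly envelops": 1+3+3 = 7

7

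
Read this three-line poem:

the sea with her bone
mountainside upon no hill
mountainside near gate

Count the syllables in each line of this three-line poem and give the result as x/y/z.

Line 1: "the sea with her bone": 1+1+1+1+1 = 5
Line 2: "mountainside upon no hill": 3+2+1+1 = 7
Line 3: "mountainside near gate": 3+1+1 = 5

5/7/5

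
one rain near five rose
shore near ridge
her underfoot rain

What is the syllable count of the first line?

5

The first line: "one rain near five rose": 1+1+1+1+1 = 5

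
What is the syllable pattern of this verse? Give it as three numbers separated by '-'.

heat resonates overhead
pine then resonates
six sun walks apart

Line 1: heat (1), resonates (3), overhead (3) → 7
Line 2: pine (1), then (1), resonates (3) → 5
Line 3: six (1), sun (1), walks (1), apart (2) → 5

7-5-5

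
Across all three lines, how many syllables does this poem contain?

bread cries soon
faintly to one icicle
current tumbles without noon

17

Line 1: bread(1) + cries(1) + soon(1) = 3
Line 2: faintly(2) + to(1) + one(1) + icicle(3) = 7
Line 3: current(2) + tumbles(2) + without(2) + noon(1) = 7
Total: 3 + 7 + 7 = 17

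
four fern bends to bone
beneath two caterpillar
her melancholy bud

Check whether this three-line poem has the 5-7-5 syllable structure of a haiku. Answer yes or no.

No

Line 1: "four fern bends to bone": 1+1+1+1+1 = 5 ✓
Line 2: "beneath two caterpillar": 2+1+4 = 7 ✓
Line 3: "her melancholy bud": 1+4+1 = 6 (expected 5)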